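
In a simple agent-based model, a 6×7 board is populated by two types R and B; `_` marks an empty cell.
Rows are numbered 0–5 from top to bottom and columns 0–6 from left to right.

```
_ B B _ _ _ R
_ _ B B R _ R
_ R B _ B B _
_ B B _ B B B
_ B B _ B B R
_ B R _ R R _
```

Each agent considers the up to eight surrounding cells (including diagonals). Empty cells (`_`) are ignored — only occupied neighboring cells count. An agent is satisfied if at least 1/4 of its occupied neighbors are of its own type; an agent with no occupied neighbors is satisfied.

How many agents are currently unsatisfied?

(0,1)B 2/2 ✓
(0,2)B 3/3 ✓
(0,6)R 1/1 ✓
(1,2)B 4/5 ✓
(1,3)B 4/5 ✓
(1,4)R 0/3 ✗
(1,6)R 1/2 ✓
(2,1)R 0/4 ✗
(2,2)B 4/5 ✓
(2,4)B 4/5 ✓
(2,5)B 4/6 ✓
(3,1)B 4/5 ✓
(3,2)B 4/5 ✓
(3,4)B 5/5 ✓
(3,5)B 6/7 ✓
(3,6)B 3/4 ✓
(4,1)B 4/5 ✓
(4,2)B 4/5 ✓
(4,4)B 3/5 ✓
(4,5)B 4/7 ✓
(4,6)R 1/4 ✓
(5,1)B 2/3 ✓
(5,2)R 0/3 ✗
(5,4)R 1/3 ✓
(5,5)R 2/4 ✓
Unsatisfied: (1,4), (2,1), (5,2) — 3 in total.

3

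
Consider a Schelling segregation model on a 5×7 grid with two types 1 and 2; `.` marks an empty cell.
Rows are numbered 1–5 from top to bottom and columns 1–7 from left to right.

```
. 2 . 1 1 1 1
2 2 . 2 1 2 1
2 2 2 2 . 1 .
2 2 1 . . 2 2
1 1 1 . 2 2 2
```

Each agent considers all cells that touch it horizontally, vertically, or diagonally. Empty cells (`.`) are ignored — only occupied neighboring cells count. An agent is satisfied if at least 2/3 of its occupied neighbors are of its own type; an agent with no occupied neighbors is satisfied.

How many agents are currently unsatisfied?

11

(1,2)2 2/2 ✓
(1,4)1 2/3 ✓
(1,5)1 3/5 ✗
(1,6)1 4/5 ✓
(1,7)1 2/3 ✓
(2,1)2 4/4 ✓
(2,2)2 5/5 ✓
(2,4)2 2/5 ✗
(2,5)1 4/7 ✗
(2,6)2 0/6 ✗
(2,7)1 3/4 ✓
(3,1)2 5/5 ✓
(3,2)2 6/7 ✓
(3,3)2 5/6 ✓
(3,4)2 2/4 ✗
(3,6)1 2/5 ✗
(4,1)2 3/5 ✗
(4,2)2 4/8 ✗
(4,3)1 2/6 ✗
(4,6)2 4/5 ✓
(4,7)2 3/4 ✓
(5,1)1 1/3 ✗
(5,2)1 3/5 ✗
(5,3)1 2/3 ✓
(5,5)2 2/2 ✓
(5,6)2 4/4 ✓
(5,7)2 3/3 ✓
Unsatisfied: (1,5), (2,4), (2,5), (2,6), (3,4), (3,6), (4,1), (4,2), (4,3), (5,1), (5,2) — 11 in total.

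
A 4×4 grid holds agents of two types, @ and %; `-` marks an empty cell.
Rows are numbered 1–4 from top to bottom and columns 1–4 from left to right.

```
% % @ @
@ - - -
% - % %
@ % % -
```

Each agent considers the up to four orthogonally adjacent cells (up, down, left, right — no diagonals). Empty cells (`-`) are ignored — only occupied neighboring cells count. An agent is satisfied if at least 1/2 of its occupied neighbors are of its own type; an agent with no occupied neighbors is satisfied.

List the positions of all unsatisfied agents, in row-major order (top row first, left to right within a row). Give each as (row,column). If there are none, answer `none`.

Row 1: (1,1)% 1/2 satisfied · (1,2)% 1/2 satisfied · (1,3)@ 1/2 satisfied · (1,4)@ 1/1 satisfied
Row 2: (2,1)@ 0/2 not
Row 3: (3,1)% 0/2 not · (3,3)% 2/2 satisfied · (3,4)% 1/1 satisfied
Row 4: (4,1)@ 0/2 not · (4,2)% 1/2 satisfied · (4,3)% 2/2 satisfied

(2,1), (3,1), (4,1)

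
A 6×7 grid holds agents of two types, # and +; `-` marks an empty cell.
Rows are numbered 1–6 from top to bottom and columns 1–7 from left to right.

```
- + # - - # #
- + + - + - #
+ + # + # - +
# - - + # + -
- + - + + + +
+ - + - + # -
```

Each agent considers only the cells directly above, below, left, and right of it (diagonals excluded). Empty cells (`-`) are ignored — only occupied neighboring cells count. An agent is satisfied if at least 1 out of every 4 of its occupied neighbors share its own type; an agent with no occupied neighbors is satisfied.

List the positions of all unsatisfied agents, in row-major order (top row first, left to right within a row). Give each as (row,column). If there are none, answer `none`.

Row 1: (1,2)+ 1/2 ✓ · (1,3)# 0/2 ✗ · (1,6)# 1/1 ✓ · (1,7)# 2/2 ✓
Row 2: (2,2)+ 3/3 ✓ · (2,3)+ 1/3 ✓ · (2,5)+ 0/1 ✗ · (2,7)# 1/2 ✓
Row 3: (3,1)+ 1/2 ✓ · (3,2)+ 2/3 ✓ · (3,3)# 0/3 ✗ · (3,4)+ 1/3 ✓ · (3,5)# 1/3 ✓ · (3,7)+ 0/1 ✗
Row 4: (4,1)# 0/1 ✗ · (4,4)+ 2/3 ✓ · (4,5)# 1/4 ✓ · (4,6)+ 1/2 ✓
Row 5: (5,2)+ 0/0 ✓ · (5,4)+ 2/2 ✓ · (5,5)+ 3/4 ✓ · (5,6)+ 3/4 ✓ · (5,7)+ 1/1 ✓
Row 6: (6,1)+ 0/0 ✓ · (6,3)+ 0/0 ✓ · (6,5)+ 1/2 ✓ · (6,6)# 0/2 ✗

(1,3), (2,5), (3,3), (3,7), (4,1), (6,6)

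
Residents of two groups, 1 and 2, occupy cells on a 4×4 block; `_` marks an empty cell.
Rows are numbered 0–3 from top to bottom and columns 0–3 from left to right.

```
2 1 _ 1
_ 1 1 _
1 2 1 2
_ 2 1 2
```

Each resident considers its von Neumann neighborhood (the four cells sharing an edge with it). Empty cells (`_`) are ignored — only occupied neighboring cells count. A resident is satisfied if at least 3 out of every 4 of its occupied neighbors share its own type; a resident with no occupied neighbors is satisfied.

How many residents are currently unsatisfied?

10

(0,0)2 0/1 unhappy
(0,1)1 1/2 unhappy
(0,3)1 0/0 ok
(1,1)1 2/3 unhappy
(1,2)1 2/2 ok
(2,0)1 0/1 unhappy
(2,1)2 1/4 unhappy
(2,2)1 2/4 unhappy
(2,3)2 1/2 unhappy
(3,1)2 1/2 unhappy
(3,2)1 1/3 unhappy
(3,3)2 1/2 unhappy
Unsatisfied: (0,0), (0,1), (1,1), (2,0), (2,1), (2,2), (2,3), (3,1), (3,2), (3,3) — 10 in total.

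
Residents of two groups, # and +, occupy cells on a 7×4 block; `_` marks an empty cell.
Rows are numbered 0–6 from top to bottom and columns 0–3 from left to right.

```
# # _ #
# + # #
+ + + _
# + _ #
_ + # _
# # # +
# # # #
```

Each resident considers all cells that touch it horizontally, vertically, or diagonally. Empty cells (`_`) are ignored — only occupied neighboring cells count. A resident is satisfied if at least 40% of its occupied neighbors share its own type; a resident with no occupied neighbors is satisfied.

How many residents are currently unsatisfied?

(0,0)# 2/3 satisfied
(0,1)# 3/4 satisfied
(0,3)# 2/2 satisfied
(1,0)# 2/5 satisfied
(1,1)+ 3/7 satisfied
(1,2)# 3/6 satisfied
(1,3)# 2/3 satisfied
(2,0)+ 3/5 satisfied
(2,1)+ 4/7 satisfied
(2,2)+ 3/6 satisfied
(3,0)# 0/4 not
(3,1)+ 4/6 satisfied
(3,3)# 1/2 satisfied
(4,1)+ 1/6 not
(4,2)# 3/6 satisfied
(5,0)# 3/4 satisfied
(5,1)# 6/7 satisfied
(5,2)# 5/7 satisfied
(5,3)+ 0/4 not
(6,0)# 3/3 satisfied
(6,1)# 5/5 satisfied
(6,2)# 4/5 satisfied
(6,3)# 2/3 satisfied
Unsatisfied: (3,0), (4,1), (5,3) — 3 in total.

3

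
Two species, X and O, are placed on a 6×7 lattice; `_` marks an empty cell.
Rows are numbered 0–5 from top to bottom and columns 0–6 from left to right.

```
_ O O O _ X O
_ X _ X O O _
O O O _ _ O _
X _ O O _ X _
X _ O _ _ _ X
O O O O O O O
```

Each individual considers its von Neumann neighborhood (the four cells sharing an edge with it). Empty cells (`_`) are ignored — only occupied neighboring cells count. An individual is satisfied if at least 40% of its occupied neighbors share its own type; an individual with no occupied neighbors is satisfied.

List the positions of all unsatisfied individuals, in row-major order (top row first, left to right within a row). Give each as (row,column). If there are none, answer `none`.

(0,1)O 1/2 ✓
(0,2)O 2/2 ✓
(0,3)O 1/2 ✓
(0,5)X 0/2 ✗
(0,6)O 0/1 ✗
(1,1)X 0/2 ✗
(1,3)X 0/2 ✗
(1,4)O 1/2 ✓
(1,5)O 2/3 ✓
(2,0)O 1/2 ✓
(2,1)O 2/3 ✓
(2,2)O 2/2 ✓
(2,5)O 1/2 ✓
(3,0)X 1/2 ✓
(3,2)O 3/3 ✓
(3,3)O 1/1 ✓
(3,5)X 0/1 ✗
(4,0)X 1/2 ✓
(4,2)O 2/2 ✓
(4,6)X 0/1 ✗
(5,0)O 1/2 ✓
(5,1)O 2/2 ✓
(5,2)O 3/3 ✓
(5,3)O 2/2 ✓
(5,4)O 2/2 ✓
(5,5)O 2/2 ✓
(5,6)O 1/2 ✓

(0,5), (0,6), (1,1), (1,3), (3,5), (4,6)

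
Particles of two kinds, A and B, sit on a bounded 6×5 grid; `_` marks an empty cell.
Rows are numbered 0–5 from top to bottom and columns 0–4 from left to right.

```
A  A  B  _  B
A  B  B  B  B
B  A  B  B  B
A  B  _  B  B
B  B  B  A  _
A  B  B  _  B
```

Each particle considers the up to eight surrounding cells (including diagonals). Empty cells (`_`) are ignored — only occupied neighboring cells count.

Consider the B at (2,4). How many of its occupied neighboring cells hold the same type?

Occupied neighbors of (2,4): (1,3)=B, (1,4)=B, (2,3)=B, (3,3)=B, (3,4)=B.
Same type (B): 5 of 5.

5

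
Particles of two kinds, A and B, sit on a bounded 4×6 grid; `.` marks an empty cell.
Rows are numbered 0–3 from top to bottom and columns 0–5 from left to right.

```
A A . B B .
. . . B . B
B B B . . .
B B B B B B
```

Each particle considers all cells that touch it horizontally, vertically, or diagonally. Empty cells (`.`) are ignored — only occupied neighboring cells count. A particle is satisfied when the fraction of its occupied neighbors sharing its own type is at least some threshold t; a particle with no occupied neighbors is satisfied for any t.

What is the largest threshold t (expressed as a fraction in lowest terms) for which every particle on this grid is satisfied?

1/1

(0,0)A 1/1
(0,1)A 1/1
(0,3)B 2/2
(0,4)B 3/3
(1,3)B 3/3
(1,5)B 1/1
(2,0)B 3/3
(2,1)B 5/5
(2,2)B 5/5
(3,0)B 3/3
(3,1)B 5/5
(3,2)B 4/4
(3,3)B 3/3
(3,4)B 2/2
(3,5)B 1/1
The smallest same-type fraction is 1/1 at (0,0), which reduces to 1/1. Any threshold above that leaves this particle unsatisfied.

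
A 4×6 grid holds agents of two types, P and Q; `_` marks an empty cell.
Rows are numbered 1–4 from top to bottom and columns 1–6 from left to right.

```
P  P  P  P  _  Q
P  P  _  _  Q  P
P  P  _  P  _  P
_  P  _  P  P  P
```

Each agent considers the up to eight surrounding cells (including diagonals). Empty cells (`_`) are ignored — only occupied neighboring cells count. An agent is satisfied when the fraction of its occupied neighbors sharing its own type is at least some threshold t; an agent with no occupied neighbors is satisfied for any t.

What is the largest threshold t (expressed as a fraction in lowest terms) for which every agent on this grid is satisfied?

(1,1)P 3/3
(1,2)P 4/4
(1,3)P 3/3
(1,4)P 1/2
(1,6)Q 1/2
(2,1)P 5/5
(2,2)P 6/6
(2,5)Q 1/5
(2,6)P 1/3
(3,1)P 4/4
(3,2)P 4/4
(3,4)P 2/3
(3,6)P 3/4
(4,2)P 2/2
(4,4)P 2/2
(4,5)P 4/4
(4,6)P 2/2
The smallest same-type fraction is 1/5 at (2,5), which reduces to 1/5. Any threshold above that leaves this agent unsatisfied.

1/5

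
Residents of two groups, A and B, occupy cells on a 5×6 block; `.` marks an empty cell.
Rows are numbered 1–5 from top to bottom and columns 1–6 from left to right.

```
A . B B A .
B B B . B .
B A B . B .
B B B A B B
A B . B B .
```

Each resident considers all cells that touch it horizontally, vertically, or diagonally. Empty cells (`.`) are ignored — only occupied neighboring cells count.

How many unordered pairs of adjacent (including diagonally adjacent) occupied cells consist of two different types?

21

Scan each occupied cell's neighbors to the right and below (and the two forward diagonals) so each pair is counted once.
Row 1: A(1,1)–B(2,1)≠ A(1,1)–B(2,2)≠ B(1,3)–B(1,4)= B(1,3)–B(2,3)= B(1,3)–B(2,2)= B(1,4)–A(1,5)≠ B(1,4)–B(2,5)= B(1,4)–B(2,3)= A(1,5)–B(2,5)≠  → 4/9 unlike.
Row 2: B(2,1)–B(2,2)= B(2,1)–B(3,1)= B(2,1)–A(3,2)≠ B(2,2)–B(2,3)= B(2,2)–A(3,2)≠ B(2,2)–B(3,3)= B(2,2)–B(3,1)= B(2,3)–B(3,3)= B(2,3)–A(3,2)≠ B(2,5)–B(3,5)=  → 3/10 unlike.
Row 3: B(3,1)–A(3,2)≠ B(3,1)–B(4,1)= B(3,1)–B(4,2)= A(3,2)–B(3,3)≠ A(3,2)–B(4,2)≠ A(3,2)–B(4,3)≠ A(3,2)–B(4,1)≠ B(3,3)–B(4,3)= B(3,3)–A(4,4)≠ B(3,3)–B(4,2)= B(3,5)–B(4,5)= B(3,5)–B(4,6)= B(3,5)–A(4,4)≠  → 7/13 unlike.
Row 4: B(4,1)–B(4,2)= B(4,1)–A(5,1)≠ B(4,1)–B(5,2)= B(4,2)–B(4,3)= B(4,2)–B(5,2)= B(4,2)–A(5,1)≠ B(4,3)–A(4,4)≠ B(4,3)–B(5,4)= B(4,3)–B(5,2)= A(4,4)–B(4,5)≠ A(4,4)–B(5,4)≠ A(4,4)–B(5,5)≠ B(4,5)–B(4,6)= B(4,5)–B(5,5)= B(4,5)–B(5,4)= B(4,6)–B(5,5)=  → 6/16 unlike.
Row 5: A(5,1)–B(5,2)≠ B(5,4)–B(5,5)=  → 1/2 unlike.
Total adjacent occupied pairs: 50; unlike-type pairs: 21.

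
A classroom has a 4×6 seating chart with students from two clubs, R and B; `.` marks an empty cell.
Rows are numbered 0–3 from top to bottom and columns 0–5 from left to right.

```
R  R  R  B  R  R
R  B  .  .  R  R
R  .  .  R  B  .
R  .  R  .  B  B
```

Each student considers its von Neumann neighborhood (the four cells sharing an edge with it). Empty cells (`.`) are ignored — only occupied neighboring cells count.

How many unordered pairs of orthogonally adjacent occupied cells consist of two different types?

6

Scan each occupied cell's neighbors to the right and below so each pair is counted once.
Row 0: R(0,0)–R(0,1)= R(0,0)–R(1,0)= R(0,1)–R(0,2)= R(0,1)–B(1,1)≠ R(0,2)–B(0,3)≠ B(0,3)–R(0,4)≠ R(0,4)–R(0,5)= R(0,4)–R(1,4)= R(0,5)–R(1,5)=  → 3/9 unlike.
Row 1: R(1,0)–B(1,1)≠ R(1,0)–R(2,0)= R(1,4)–R(1,5)= R(1,4)–B(2,4)≠  → 2/4 unlike.
Row 2: R(2,0)–R(3,0)= R(2,3)–B(2,4)≠ B(2,4)–B(3,4)=  → 1/3 unlike.
Row 3: B(3,4)–B(3,5)=  → 0/1 unlike.
Total adjacent occupied pairs: 17; unlike-type pairs: 6.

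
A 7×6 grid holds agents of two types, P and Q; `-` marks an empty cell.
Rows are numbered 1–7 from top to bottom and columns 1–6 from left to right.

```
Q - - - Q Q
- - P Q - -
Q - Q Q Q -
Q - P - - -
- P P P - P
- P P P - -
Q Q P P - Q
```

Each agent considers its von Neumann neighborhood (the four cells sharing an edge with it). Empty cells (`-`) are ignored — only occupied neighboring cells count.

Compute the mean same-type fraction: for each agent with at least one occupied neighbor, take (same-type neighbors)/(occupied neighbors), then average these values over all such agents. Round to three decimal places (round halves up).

Row 1: (1,1)Q — no occupied neighbors · (1,5)Q 1/1 · (1,6)Q 1/1
Row 2: (2,3)P 0/2 · (2,4)Q 1/2
Row 3: (3,1)Q 1/1 · (3,3)Q 1/3 · (3,4)Q 3/3 · (3,5)Q 1/1
Row 4: (4,1)Q 1/1 · (4,3)P 1/2
Row 5: (5,2)P 2/2 · (5,3)P 4/4 · (5,4)P 2/2 · (5,6)P — no occupied neighbors
Row 6: (6,2)P 2/3 · (6,3)P 4/4 · (6,4)P 3/3
Row 7: (7,1)Q 1/1 · (7,2)Q 1/3 · (7,3)P 2/3 · (7,4)P 2/2 · (7,6)Q — no occupied neighbors
Sum over 20 agents: 1/1 + 1/1 + 0/2 + 1/2 + 1/1 + 1/3 + 3/3 + 1/1 + 1/1 + 1/2 + 2/2 + 4/4 + 2/2 + 2/3 + 4/4 + 3/3 + 1/1 + 1/3 + 2/3 + 2/2 = 16; mean = 16 ÷ 20 = 4/5 = 0.8 → 0.800.

0.800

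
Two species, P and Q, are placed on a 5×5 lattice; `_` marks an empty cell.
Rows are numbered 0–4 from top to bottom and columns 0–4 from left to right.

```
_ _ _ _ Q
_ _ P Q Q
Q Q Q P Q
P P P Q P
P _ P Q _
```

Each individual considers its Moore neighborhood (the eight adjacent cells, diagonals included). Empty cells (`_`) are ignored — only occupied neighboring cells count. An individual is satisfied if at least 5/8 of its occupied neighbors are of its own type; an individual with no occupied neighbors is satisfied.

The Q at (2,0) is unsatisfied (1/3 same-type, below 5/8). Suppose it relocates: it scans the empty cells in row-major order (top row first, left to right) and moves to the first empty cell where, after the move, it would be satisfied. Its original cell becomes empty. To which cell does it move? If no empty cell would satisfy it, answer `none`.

(0,0)

Vacating (2,0). Empty cells in order:
  (0,0): 0/0 same-type → satisfied — stop here.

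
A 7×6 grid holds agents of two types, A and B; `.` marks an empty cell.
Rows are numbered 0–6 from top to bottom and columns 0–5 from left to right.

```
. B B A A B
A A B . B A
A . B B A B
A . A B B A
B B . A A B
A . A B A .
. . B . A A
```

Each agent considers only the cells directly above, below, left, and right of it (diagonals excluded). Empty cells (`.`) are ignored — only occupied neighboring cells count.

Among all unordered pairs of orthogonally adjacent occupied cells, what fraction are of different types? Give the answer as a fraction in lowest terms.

Scan each occupied cell's neighbors to the right and below so each pair is counted once.
Row 0: B(0,1)–B(0,2)= B(0,1)–A(1,1)≠ B(0,2)–A(0,3)≠ B(0,2)–B(1,2)= A(0,3)–A(0,4)= A(0,4)–B(0,5)≠ A(0,4)–B(1,4)≠ B(0,5)–A(1,5)≠  → 5/8 unlike.
Row 1: A(1,0)–A(1,1)= A(1,0)–A(2,0)= A(1,1)–B(1,2)≠ B(1,2)–B(2,2)= B(1,4)–A(1,5)≠ B(1,4)–A(2,4)≠ A(1,5)–B(2,5)≠  → 4/7 unlike.
Row 2: A(2,0)–A(3,0)= B(2,2)–B(2,3)= B(2,2)–A(3,2)≠ B(2,3)–A(2,4)≠ B(2,3)–B(3,3)= A(2,4)–B(2,5)≠ A(2,4)–B(3,4)≠ B(2,5)–A(3,5)≠  → 5/8 unlike.
Row 3: A(3,0)–B(4,0)≠ A(3,2)–B(3,3)≠ B(3,3)–B(3,4)= B(3,3)–A(4,3)≠ B(3,4)–A(3,5)≠ B(3,4)–A(4,4)≠ A(3,5)–B(4,5)≠  → 6/7 unlike.
Row 4: B(4,0)–B(4,1)= B(4,0)–A(5,0)≠ A(4,3)–A(4,4)= A(4,3)–B(5,3)≠ A(4,4)–B(4,5)≠ A(4,4)–A(5,4)=  → 3/6 unlike.
Row 5: A(5,2)–B(5,3)≠ A(5,2)–B(6,2)≠ B(5,3)–A(5,4)≠ A(5,4)–A(6,4)=  → 3/4 unlike.
Row 6: A(6,4)–A(6,5)=  → 0/1 unlike.
Total adjacent occupied pairs: 41; unlike-type pairs: 26.
26/41 is already in lowest terms.

26/41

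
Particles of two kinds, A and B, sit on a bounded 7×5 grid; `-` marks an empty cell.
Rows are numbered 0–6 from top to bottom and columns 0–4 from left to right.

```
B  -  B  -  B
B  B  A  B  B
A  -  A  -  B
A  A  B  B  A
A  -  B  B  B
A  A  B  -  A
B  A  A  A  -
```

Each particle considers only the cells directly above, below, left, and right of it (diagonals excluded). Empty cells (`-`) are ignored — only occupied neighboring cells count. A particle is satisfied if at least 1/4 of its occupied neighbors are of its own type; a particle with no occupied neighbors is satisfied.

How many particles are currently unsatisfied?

Row 0: (0,0)B 1/1 ok · (0,2)B 0/1 unhappy · (0,4)B 1/1 ok
Row 1: (1,0)B 2/3 ok · (1,1)B 1/2 ok · (1,2)A 1/4 ok · (1,3)B 1/2 ok · (1,4)B 3/3 ok
Row 2: (2,0)A 1/2 ok · (2,2)A 1/2 ok · (2,4)B 1/2 ok
Row 3: (3,0)A 3/3 ok · (3,1)A 1/2 ok · (3,2)B 2/4 ok · (3,3)B 2/3 ok · (3,4)A 0/3 unhappy
Row 4: (4,0)A 2/2 ok · (4,2)B 3/3 ok · (4,3)B 3/3 ok · (4,4)B 1/3 ok
Row 5: (5,0)A 2/3 ok · (5,1)A 2/3 ok · (5,2)B 1/3 ok · (5,4)A 0/1 unhappy
Row 6: (6,0)B 0/2 unhappy · (6,1)A 2/3 ok · (6,2)A 2/3 ok · (6,3)A 1/1 ok
Unsatisfied: (0,2), (3,4), (5,4), (6,0) — 4 in total.

4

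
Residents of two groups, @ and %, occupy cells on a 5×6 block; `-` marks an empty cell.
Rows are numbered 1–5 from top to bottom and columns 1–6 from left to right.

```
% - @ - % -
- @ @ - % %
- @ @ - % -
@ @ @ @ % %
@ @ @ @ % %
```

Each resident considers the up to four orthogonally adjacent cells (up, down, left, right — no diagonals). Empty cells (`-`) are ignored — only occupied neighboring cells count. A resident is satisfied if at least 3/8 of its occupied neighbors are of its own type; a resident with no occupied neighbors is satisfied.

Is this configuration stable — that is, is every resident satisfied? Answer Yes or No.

Row 1: (1,1)% 0/0 ok · (1,3)@ 1/1 ok · (1,5)% 1/1 ok
Row 2: (2,2)@ 2/2 ok · (2,3)@ 3/3 ok · (2,5)% 3/3 ok · (2,6)% 1/1 ok
Row 3: (3,2)@ 3/3 ok · (3,3)@ 3/3 ok · (3,5)% 2/2 ok
Row 4: (4,1)@ 2/2 ok · (4,2)@ 4/4 ok · (4,3)@ 4/4 ok · (4,4)@ 2/3 ok · (4,5)% 3/4 ok · (4,6)% 2/2 ok
Row 5: (5,1)@ 2/2 ok · (5,2)@ 3/3 ok · (5,3)@ 3/3 ok · (5,4)@ 2/3 ok · (5,5)% 2/3 ok · (5,6)% 2/2 ok
All meet the threshold, so the configuration is stable.

Yes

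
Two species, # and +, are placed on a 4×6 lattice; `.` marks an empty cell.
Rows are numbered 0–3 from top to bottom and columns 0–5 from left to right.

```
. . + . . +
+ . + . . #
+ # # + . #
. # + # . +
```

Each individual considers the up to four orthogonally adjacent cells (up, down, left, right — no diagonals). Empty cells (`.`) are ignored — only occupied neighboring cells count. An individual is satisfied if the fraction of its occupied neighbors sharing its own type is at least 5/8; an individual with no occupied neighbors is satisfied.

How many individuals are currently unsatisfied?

11

Row 0: (0,2)+ 1/1 ok · (0,5)+ 0/1 unhappy
Row 1: (1,0)+ 1/1 ok · (1,2)+ 1/2 unhappy · (1,5)# 1/2 unhappy
Row 2: (2,0)+ 1/2 unhappy · (2,1)# 2/3 ok · (2,2)# 1/4 unhappy · (2,3)+ 0/2 unhappy · (2,5)# 1/2 unhappy
Row 3: (3,1)# 1/2 unhappy · (3,2)+ 0/3 unhappy · (3,3)# 0/2 unhappy · (3,5)+ 0/1 unhappy
Unsatisfied: (0,5), (1,2), (1,5), (2,0), (2,2), (2,3), (2,5), (3,1), (3,2), (3,3), (3,5) — 11 in total.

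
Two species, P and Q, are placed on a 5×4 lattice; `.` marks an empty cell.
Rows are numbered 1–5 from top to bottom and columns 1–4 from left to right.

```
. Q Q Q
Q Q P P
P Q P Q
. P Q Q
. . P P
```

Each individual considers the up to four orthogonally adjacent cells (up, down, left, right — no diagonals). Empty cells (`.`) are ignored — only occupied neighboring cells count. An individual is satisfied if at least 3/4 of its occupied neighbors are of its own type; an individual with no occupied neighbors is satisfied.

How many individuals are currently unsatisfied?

Row 1: (1,2)Q 2/2 ok · (1,3)Q 2/3 unhappy · (1,4)Q 1/2 unhappy
Row 2: (2,1)Q 1/2 unhappy · (2,2)Q 3/4 ok · (2,3)P 2/4 unhappy · (2,4)P 1/3 unhappy
Row 3: (3,1)P 0/2 unhappy · (3,2)Q 1/4 unhappy · (3,3)P 1/4 unhappy · (3,4)Q 1/3 unhappy
Row 4: (4,2)P 0/2 unhappy · (4,3)Q 1/4 unhappy · (4,4)Q 2/3 unhappy
Row 5: (5,3)P 1/2 unhappy · (5,4)P 1/2 unhappy
Unsatisfied: (1,3), (1,4), (2,1), (2,3), (2,4), (3,1), (3,2), (3,3), (3,4), (4,2), (4,3), (4,4), (5,3), (5,4) — 14 in total.

14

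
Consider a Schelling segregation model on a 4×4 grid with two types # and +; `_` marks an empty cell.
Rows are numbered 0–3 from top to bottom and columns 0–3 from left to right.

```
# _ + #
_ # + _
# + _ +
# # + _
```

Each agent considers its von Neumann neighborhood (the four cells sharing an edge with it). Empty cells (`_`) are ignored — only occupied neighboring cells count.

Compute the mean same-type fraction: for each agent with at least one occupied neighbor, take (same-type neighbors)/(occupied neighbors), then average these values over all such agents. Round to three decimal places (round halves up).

0.315

Row 0: (0,0)# — no occupied neighbors · (0,2)+ 1/2 · (0,3)# 0/1
Row 1: (1,1)# 0/2 · (1,2)+ 1/2
Row 2: (2,0)# 1/2 · (2,1)+ 0/3 · (2,3)+ — no occupied neighbors
Row 3: (3,0)# 2/2 · (3,1)# 1/3 · (3,2)+ 0/1
Sum over 9 agents: 1/2 + 0/1 + 0/2 + 1/2 + 1/2 + 0/3 + 2/2 + 1/3 + 0/1 = 17/6; mean = 17/6 ÷ 9 = 17/54 = 0.314814… → 0.315.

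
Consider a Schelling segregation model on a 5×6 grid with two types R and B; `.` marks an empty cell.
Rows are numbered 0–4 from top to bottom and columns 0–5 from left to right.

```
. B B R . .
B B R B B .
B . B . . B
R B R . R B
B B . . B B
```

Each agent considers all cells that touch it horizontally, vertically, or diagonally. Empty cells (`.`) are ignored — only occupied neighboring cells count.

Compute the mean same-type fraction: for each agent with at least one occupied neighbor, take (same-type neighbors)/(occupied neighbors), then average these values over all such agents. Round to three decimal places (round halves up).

0.540

(0,1)B 3/4
(0,2)B 3/5
(0,3)R 1/4
(1,0)B 3/3
(1,1)B 5/6
(1,2)R 1/6
(1,3)B 3/5
(1,4)B 2/3
(2,0)B 3/4
(2,2)B 3/5
(2,5)B 2/3
(3,0)R 0/4
(3,1)B 4/6
(3,2)R 0/3
(3,4)R 0/4
(3,5)B 3/4
(4,0)B 2/3
(4,1)B 2/4
(4,4)B 2/3
(4,5)B 2/3
Sum over 20 agents: 3/4 + 3/5 + 1/4 + 3/3 + 5/6 + 1/6 + 3/5 + 2/3 + 3/4 + 3/5 + 2/3 + 0/4 + 4/6 + 0/3 + 0/4 + 3/4 + 2/3 + 2/4 + 2/3 + 2/3 = 54/5; mean = 54/5 ÷ 20 = 27/50 = 0.54 → 0.540.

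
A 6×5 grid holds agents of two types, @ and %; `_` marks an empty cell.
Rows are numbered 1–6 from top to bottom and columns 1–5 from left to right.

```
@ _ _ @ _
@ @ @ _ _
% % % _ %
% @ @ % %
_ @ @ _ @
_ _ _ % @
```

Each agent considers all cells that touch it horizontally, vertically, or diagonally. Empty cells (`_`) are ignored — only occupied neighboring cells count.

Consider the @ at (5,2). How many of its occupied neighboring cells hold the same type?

Occupied neighbors of (5,2): (4,1)=%, (4,2)=@, (4,3)=@, (5,3)=@.
Same type (@): 3 of 4.

3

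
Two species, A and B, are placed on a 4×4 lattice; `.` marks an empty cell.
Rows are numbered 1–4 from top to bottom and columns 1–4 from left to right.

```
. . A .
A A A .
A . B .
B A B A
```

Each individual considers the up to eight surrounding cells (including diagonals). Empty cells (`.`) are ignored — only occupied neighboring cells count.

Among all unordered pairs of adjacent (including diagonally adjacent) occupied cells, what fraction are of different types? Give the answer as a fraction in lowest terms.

1/2

Scan each occupied cell's neighbors to the right and below (and the two forward diagonals) so each pair is counted once.
Row 1: A(1,3)–A(2,3)= A(1,3)–A(2,2)=  → 0/2 unlike.
Row 2: A(2,1)–A(2,2)= A(2,1)–A(3,1)= A(2,2)–A(2,3)= A(2,2)–B(3,3)≠ A(2,2)–A(3,1)= A(2,3)–B(3,3)≠  → 2/6 unlike.
Row 3: A(3,1)–B(4,1)≠ A(3,1)–A(4,2)= B(3,3)–B(4,3)= B(3,3)–A(4,4)≠ B(3,3)–A(4,2)≠  → 3/5 unlike.
Row 4: B(4,1)–A(4,2)≠ A(4,2)–B(4,3)≠ B(4,3)–A(4,4)≠  → 3/3 unlike.
Total adjacent occupied pairs: 16; unlike-type pairs: 8.
8/16 reduces to 1/2.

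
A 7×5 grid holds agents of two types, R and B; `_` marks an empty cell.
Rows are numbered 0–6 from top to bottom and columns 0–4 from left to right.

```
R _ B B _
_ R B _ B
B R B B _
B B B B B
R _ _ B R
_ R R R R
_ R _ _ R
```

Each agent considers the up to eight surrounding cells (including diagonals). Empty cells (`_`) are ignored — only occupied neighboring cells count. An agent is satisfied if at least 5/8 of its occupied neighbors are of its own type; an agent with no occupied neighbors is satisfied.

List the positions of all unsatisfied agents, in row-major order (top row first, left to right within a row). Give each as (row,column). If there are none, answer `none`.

(1,1), (2,0), (2,1), (3,0), (4,0), (4,3), (4,4)

(0,0)R 1/1 ok
(0,2)B 2/3 ok
(0,3)B 3/3 ok
(1,1)R 2/6 unhappy
(1,2)B 4/6 ok
(1,4)B 2/2 ok
(2,0)B 2/4 unhappy
(2,1)R 1/7 unhappy
(2,2)B 5/7 ok
(2,3)B 6/6 ok
(3,0)B 2/4 unhappy
(3,1)B 4/6 ok
(3,2)B 5/6 ok
(3,3)B 5/6 ok
(3,4)B 3/4 ok
(4,0)R 1/3 unhappy
(4,3)B 3/7 unhappy
(4,4)R 2/5 unhappy
(5,1)R 3/3 ok
(5,2)R 3/4 ok
(5,3)R 4/5 ok
(5,4)R 3/4 ok
(6,1)R 2/2 ok
(6,4)R 2/2 ok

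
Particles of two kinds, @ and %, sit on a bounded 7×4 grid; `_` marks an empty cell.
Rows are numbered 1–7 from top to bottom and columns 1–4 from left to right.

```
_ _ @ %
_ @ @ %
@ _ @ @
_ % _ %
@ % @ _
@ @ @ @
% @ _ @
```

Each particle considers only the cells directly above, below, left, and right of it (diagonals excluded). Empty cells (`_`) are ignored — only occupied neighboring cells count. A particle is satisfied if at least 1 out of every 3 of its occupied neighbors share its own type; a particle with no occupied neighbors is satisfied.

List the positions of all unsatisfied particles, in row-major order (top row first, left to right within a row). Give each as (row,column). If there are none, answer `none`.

Row 1: (1,3)@ 1/2 satisfied · (1,4)% 1/2 satisfied
Row 2: (2,2)@ 1/1 satisfied · (2,3)@ 3/4 satisfied · (2,4)% 1/3 satisfied
Row 3: (3,1)@ 0/0 satisfied · (3,3)@ 2/2 satisfied · (3,4)@ 1/3 satisfied
Row 4: (4,2)% 1/1 satisfied · (4,4)% 0/1 not
Row 5: (5,1)@ 1/2 satisfied · (5,2)% 1/4 not · (5,3)@ 1/2 satisfied
Row 6: (6,1)@ 2/3 satisfied · (6,2)@ 3/4 satisfied · (6,3)@ 3/3 satisfied · (6,4)@ 2/2 satisfied
Row 7: (7,1)% 0/2 not · (7,2)@ 1/2 satisfied · (7,4)@ 1/1 satisfied

(4,4), (5,2), (7,1)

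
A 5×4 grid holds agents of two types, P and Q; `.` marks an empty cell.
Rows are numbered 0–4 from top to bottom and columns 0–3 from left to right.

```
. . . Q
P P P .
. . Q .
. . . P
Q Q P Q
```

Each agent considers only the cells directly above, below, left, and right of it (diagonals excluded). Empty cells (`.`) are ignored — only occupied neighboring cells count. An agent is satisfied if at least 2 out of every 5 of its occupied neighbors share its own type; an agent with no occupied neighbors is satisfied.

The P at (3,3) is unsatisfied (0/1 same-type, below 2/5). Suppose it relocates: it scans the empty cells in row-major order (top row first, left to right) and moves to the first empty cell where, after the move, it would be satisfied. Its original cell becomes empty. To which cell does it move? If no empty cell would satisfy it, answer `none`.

(0,0)

Vacating (3,3). Empty cells in order:
  (0,0): 1/1 same-type → satisfied — stop here.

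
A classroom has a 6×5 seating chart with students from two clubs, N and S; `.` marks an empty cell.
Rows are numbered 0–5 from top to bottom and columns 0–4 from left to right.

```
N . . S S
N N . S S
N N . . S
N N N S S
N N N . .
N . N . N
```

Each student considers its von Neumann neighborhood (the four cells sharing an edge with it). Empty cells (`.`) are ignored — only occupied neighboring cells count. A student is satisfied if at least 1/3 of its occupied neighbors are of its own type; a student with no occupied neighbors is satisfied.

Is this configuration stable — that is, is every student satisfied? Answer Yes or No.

Row 0: (0,0)N 1/1 satisfied · (0,3)S 2/2 satisfied · (0,4)S 2/2 satisfied
Row 1: (1,0)N 3/3 satisfied · (1,1)N 2/2 satisfied · (1,3)S 2/2 satisfied · (1,4)S 3/3 satisfied
Row 2: (2,0)N 3/3 satisfied · (2,1)N 3/3 satisfied · (2,4)S 2/2 satisfied
Row 3: (3,0)N 3/3 satisfied · (3,1)N 4/4 satisfied · (3,2)N 2/3 satisfied · (3,3)S 1/2 satisfied · (3,4)S 2/2 satisfied
Row 4: (4,0)N 3/3 satisfied · (4,1)N 3/3 satisfied · (4,2)N 3/3 satisfied
Row 5: (5,0)N 1/1 satisfied · (5,2)N 1/1 satisfied · (5,4)N 0/0 satisfied
All meet the threshold, so the configuration is stable.

Yes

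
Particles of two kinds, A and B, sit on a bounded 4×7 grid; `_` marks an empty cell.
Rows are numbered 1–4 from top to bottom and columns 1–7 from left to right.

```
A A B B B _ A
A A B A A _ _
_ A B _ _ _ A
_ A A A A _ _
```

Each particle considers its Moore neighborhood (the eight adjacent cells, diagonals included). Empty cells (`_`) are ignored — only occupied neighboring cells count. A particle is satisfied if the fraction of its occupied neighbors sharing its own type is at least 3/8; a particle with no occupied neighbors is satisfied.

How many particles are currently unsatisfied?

4

Row 1: (1,1)A 3/3 ✓ · (1,2)A 3/5 ✓ · (1,3)B 2/5 ✓ · (1,4)B 3/5 ✓ · (1,5)B 1/3 ✗ · (1,7)A 0/0 ✓
Row 2: (2,1)A 4/4 ✓ · (2,2)A 4/7 ✓ · (2,3)B 3/7 ✓ · (2,4)A 1/6 ✗ · (2,5)A 1/3 ✗
Row 3: (3,2)A 4/6 ✓ · (3,3)B 1/7 ✗ · (3,7)A 0/0 ✓
Row 4: (4,2)A 2/3 ✓ · (4,3)A 3/4 ✓ · (4,4)A 2/3 ✓ · (4,5)A 1/1 ✓
Unsatisfied: (1,5), (2,4), (2,5), (3,3) — 4 in total.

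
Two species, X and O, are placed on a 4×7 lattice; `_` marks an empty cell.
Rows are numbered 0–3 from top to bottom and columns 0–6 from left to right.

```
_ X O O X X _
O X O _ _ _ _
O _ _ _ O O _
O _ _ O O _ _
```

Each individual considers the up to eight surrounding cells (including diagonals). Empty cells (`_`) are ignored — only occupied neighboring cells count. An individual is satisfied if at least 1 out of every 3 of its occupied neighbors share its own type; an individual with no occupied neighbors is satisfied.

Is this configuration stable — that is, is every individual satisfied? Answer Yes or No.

No

Row 0: (0,1)X 1/4 ✗ · (0,2)O 2/4 ✓ · (0,3)O 2/3 ✓ · (0,4)X 1/2 ✓ · (0,5)X 1/1 ✓
Row 1: (1,0)O 1/3 ✓ · (1,1)X 1/5 ✗ · (1,2)O 2/4 ✓
Row 2: (2,0)O 2/3 ✓ · (2,4)O 3/3 ✓ · (2,5)O 2/2 ✓
Row 3: (3,0)O 1/1 ✓ · (3,3)O 2/2 ✓ · (3,4)O 3/3 ✓
For instance (0,1) has only 1/4 same-type neighbors, below 1/3.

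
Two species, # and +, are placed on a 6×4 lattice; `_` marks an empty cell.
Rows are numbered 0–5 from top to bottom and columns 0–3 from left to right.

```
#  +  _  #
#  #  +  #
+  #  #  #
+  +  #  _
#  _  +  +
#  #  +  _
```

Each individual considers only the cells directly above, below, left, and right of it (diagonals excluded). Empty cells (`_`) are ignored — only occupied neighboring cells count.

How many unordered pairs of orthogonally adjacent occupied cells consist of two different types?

12

Scan each occupied cell's neighbors to the right and below so each pair is counted once.
Row 0: #(0,0)–+(0,1)≠ #(0,0)–#(1,0)= +(0,1)–#(1,1)≠ #(0,3)–#(1,3)=  → 2/4 unlike.
Row 1: #(1,0)–#(1,1)= #(1,0)–+(2,0)≠ #(1,1)–+(1,2)≠ #(1,1)–#(2,1)= +(1,2)–#(1,3)≠ +(1,2)–#(2,2)≠ #(1,3)–#(2,3)=  → 4/7 unlike.
Row 2: +(2,0)–#(2,1)≠ +(2,0)–+(3,0)= #(2,1)–#(2,2)= #(2,1)–+(3,1)≠ #(2,2)–#(2,3)= #(2,2)–#(3,2)=  → 2/6 unlike.
Row 3: +(3,0)–+(3,1)= +(3,0)–#(4,0)≠ +(3,1)–#(3,2)≠ #(3,2)–+(4,2)≠  → 3/4 unlike.
Row 4: #(4,0)–#(5,0)= +(4,2)–+(4,3)= +(4,2)–+(5,2)=  → 0/3 unlike.
Row 5: #(5,0)–#(5,1)= #(5,1)–+(5,2)≠  → 1/2 unlike.
Total adjacent occupied pairs: 26; unlike-type pairs: 12.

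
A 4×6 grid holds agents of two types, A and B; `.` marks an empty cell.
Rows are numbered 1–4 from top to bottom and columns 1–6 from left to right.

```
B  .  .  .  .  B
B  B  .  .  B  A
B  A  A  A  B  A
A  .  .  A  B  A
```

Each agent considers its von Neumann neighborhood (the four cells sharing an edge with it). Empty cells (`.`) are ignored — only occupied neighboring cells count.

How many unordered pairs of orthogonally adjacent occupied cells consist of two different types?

Scan each occupied cell's neighbors to the right and below so each pair is counted once.
From row 1: 1 unlike of 2 pairs (running 1/2).
From row 2: 2 unlike of 6 pairs (running 3/8).
From row 3: 4 unlike of 9 pairs (running 7/17).
From row 4: 2 unlike of 2 pairs (running 9/19).
Total adjacent occupied pairs: 19; unlike-type pairs: 9.

9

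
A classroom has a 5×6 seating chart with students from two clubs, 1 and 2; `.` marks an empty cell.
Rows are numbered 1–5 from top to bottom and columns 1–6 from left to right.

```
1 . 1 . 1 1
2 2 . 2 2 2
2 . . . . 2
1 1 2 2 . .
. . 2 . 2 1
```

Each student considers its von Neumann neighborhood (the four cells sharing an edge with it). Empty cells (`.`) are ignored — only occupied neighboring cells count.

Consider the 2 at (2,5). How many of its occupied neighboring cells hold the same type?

Occupied neighbors of (2,5): (1,5)=1, (2,4)=2, (2,6)=2.
Same type (2): 2 of 3.

2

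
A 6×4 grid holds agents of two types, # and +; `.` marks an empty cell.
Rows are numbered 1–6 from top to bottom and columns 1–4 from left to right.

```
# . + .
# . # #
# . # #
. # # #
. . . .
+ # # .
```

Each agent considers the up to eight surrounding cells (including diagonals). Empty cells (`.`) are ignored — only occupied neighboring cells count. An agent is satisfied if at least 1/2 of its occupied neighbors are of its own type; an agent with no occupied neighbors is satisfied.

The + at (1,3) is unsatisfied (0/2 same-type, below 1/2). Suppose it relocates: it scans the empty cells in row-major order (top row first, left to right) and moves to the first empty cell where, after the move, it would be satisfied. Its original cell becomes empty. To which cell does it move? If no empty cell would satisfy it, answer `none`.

none

Vacating (1,3). Empty cells in order:
  (1,2): 0/3 same-type → still unsatisfied.
  (1,4): 0/2 same-type → still unsatisfied.
  (2,2): 0/5 same-type → still unsatisfied.
  (3,2): 0/6 same-type → still unsatisfied.
  (4,1): 0/2 same-type → still unsatisfied.
  (5,1): 1/3 same-type → still unsatisfied.
  (5,2): 1/5 same-type → still unsatisfied.
  (5,3): 0/5 same-type → still unsatisfied.
  (5,4): 0/3 same-type → still unsatisfied.
  (6,4): 0/1 same-type → still unsatisfied.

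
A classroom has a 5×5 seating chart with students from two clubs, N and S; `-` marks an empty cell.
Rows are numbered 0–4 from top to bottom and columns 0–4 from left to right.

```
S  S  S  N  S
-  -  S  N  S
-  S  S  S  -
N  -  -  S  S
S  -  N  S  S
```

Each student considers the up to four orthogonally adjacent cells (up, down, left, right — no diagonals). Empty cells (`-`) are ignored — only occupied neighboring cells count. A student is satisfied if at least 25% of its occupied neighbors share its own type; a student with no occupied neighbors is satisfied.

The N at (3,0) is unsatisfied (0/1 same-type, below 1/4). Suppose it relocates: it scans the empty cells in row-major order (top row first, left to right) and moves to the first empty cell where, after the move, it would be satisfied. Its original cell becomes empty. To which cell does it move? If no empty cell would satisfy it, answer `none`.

(3,2)

Vacating (3,0). Empty cells in order:
  (1,0): 0/1 same-type → still unsatisfied.
  (1,1): 0/3 same-type → still unsatisfied.
  (2,0): 0/1 same-type → still unsatisfied.
  (2,4): 0/3 same-type → still unsatisfied.
  (3,1): 0/1 same-type → still unsatisfied.
  (3,2): 1/3 same-type → satisfied — stop here.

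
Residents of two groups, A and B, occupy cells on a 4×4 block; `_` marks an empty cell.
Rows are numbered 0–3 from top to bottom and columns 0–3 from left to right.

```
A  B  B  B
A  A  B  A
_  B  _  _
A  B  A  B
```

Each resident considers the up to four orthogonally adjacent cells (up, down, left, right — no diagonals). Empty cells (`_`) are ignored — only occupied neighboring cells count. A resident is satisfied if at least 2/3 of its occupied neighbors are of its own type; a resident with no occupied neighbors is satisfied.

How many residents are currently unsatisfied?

(0,0)A 1/2 ✗
(0,1)B 1/3 ✗
(0,2)B 3/3 ✓
(0,3)B 1/2 ✗
(1,0)A 2/2 ✓
(1,1)A 1/4 ✗
(1,2)B 1/3 ✗
(1,3)A 0/2 ✗
(2,1)B 1/2 ✗
(3,0)A 0/1 ✗
(3,1)B 1/3 ✗
(3,2)A 0/2 ✗
(3,3)B 0/1 ✗
Unsatisfied: (0,0), (0,1), (0,3), (1,1), (1,2), (1,3), (2,1), (3,0), (3,1), (3,2), (3,3) — 11 in total.

11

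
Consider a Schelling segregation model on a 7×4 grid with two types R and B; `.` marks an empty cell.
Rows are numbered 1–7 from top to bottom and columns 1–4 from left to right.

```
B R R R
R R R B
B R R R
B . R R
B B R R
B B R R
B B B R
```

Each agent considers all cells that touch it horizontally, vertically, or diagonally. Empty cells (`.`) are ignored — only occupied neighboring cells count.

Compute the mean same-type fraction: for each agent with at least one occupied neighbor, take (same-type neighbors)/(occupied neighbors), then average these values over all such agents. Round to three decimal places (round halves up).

(1,1)B 0/3
(1,2)R 4/5
(1,3)R 4/5
(1,4)R 2/3
(2,1)R 3/5
(2,2)R 6/8
(2,3)R 7/8
(2,4)B 0/5
(3,1)B 1/4
(3,2)R 5/7
(3,3)R 6/7
(3,4)R 4/5
(4,1)B 3/4
(4,3)R 6/7
(4,4)R 5/5
(5,1)B 4/4
(5,2)B 4/7
(5,3)R 5/7
(5,4)R 5/5
(6,1)B 5/5
(6,2)B 6/8
(6,3)R 4/8
(6,4)R 4/5
(7,1)B 3/3
(7,2)B 4/5
(7,3)B 2/5
(7,4)R 2/3
Sum over 27 agents: 0/3 + 4/5 + 4/5 + 2/3 + 3/5 + 6/8 + 7/8 + 0/5 + 1/4 + 5/7 + 6/7 + 4/5 + 3/4 + 6/7 + 5/5 + 4/4 + 4/7 + 5/7 + 5/5 + 5/5 + 6/8 + 4/8 + 4/5 + 3/3 + 4/5 + 2/5 + 2/3 = 3179/168; mean = 3179/168 ÷ 27 = 3179/4536 = 0.700837… → 0.701.

0.701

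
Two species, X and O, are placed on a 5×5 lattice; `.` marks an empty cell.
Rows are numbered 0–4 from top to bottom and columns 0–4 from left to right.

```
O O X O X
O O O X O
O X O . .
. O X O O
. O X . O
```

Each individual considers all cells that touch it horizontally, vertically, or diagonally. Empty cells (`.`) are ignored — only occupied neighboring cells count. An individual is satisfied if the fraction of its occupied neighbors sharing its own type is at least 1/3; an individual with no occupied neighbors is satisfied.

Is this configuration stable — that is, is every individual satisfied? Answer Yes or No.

No

Row 0: (0,0)O 3/3 satisfied · (0,1)O 4/5 satisfied · (0,2)X 1/5 not · (0,3)O 2/5 satisfied · (0,4)X 1/3 satisfied
Row 1: (1,0)O 4/5 satisfied · (1,1)O 6/8 satisfied · (1,2)O 4/7 satisfied · (1,3)X 2/6 satisfied · (1,4)O 1/3 satisfied
Row 2: (2,0)O 3/4 satisfied · (2,1)X 1/7 not · (2,2)O 4/7 satisfied
Row 3: (3,1)O 3/6 satisfied · (3,2)X 2/6 satisfied · (3,3)O 3/5 satisfied · (3,4)O 2/2 satisfied
Row 4: (4,1)O 1/3 satisfied · (4,2)X 1/4 not · (4,4)O 2/2 satisfied
For instance (0,2) has only 1/5 same-type neighbors, below 1/3.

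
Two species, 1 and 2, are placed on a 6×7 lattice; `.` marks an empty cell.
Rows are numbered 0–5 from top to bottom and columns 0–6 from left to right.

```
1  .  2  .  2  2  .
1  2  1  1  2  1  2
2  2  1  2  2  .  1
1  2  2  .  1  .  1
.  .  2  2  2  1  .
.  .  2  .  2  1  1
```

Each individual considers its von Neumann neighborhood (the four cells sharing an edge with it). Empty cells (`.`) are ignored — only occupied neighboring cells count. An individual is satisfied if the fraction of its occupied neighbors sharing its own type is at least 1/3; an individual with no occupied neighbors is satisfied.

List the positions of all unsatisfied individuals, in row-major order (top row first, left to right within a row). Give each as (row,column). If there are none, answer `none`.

(0,2), (1,5), (1,6), (2,2), (3,0), (3,4)

Row 0: (0,0)1 1/1 ok · (0,2)2 0/1 unhappy · (0,4)2 2/2 ok · (0,5)2 1/2 ok
Row 1: (1,0)1 1/3 ok · (1,1)2 1/3 ok · (1,2)1 2/4 ok · (1,3)1 1/3 ok · (1,4)2 2/4 ok · (1,5)1 0/3 unhappy · (1,6)2 0/2 unhappy
Row 2: (2,0)2 1/3 ok · (2,1)2 3/4 ok · (2,2)1 1/4 unhappy · (2,3)2 1/3 ok · (2,4)2 2/3 ok · (2,6)1 1/2 ok
Row 3: (3,0)1 0/2 unhappy · (3,1)2 2/3 ok · (3,2)2 2/3 ok · (3,4)1 0/2 unhappy · (3,6)1 1/1 ok
Row 4: (4,2)2 3/3 ok · (4,3)2 2/2 ok · (4,4)2 2/4 ok · (4,5)1 1/2 ok
Row 5: (5,2)2 1/1 ok · (5,4)2 1/2 ok · (5,5)1 2/3 ok · (5,6)1 1/1 ok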